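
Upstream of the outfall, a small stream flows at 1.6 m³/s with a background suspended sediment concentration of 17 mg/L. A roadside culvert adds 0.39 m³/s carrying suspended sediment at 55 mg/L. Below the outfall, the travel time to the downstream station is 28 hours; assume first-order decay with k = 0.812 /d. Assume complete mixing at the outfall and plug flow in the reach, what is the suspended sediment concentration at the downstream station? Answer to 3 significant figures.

9.48 mg/L

Mixed concentration C = ΣQC/ΣQ = (1.600·17.00 + 0.3900·55.00) / 1.990 = 48.65/1.990 = 24.45 mg/L.
Decay over the reach: 24.45·exp(−kt) = 24.45·0.3878 = 9.480 mg/L.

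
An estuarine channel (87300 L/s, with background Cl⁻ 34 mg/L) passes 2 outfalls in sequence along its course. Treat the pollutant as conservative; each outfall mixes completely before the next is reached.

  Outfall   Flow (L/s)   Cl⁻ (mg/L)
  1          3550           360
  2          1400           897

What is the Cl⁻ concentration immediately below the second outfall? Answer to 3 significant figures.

After outfall 1: Q = 87300 + 3550 = 90850 L/s; C = (87300·34.00 + 3550·360.0)/90850 = 46.74 mg/L.
After outfall 2: Q = 90850 + 1400 = 92250 L/s; C = (90850·46.74 + 1400·897.0)/92250 = 59.64 mg/L.

59.6 mg/L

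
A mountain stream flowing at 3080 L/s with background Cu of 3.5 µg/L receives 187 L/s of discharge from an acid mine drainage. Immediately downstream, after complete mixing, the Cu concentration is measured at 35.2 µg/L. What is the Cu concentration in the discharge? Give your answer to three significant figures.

557 µg/L

Mass balance: 3080·3.500 + 187.0·Cₑ = 3267·35.20
→ Cₑ = (3267·35.20 − 3080·3.500) / 187.0 = 557.3 µg/L.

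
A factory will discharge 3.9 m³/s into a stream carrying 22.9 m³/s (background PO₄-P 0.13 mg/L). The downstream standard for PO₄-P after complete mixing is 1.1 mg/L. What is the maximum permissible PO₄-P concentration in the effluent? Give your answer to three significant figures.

At the limit, (Qr·Cr + Qe·Cₑ)/(Qr + Qe) = 1.1:
Cₑ = (26.80·1.1 − 22.90·0.1300) / 3.900 = 6.796 mg/L.

6.80 mg/L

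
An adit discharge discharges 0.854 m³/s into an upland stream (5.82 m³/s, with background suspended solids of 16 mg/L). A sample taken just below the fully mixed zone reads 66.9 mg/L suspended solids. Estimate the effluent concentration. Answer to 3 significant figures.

Mass balance: 5.820·16.00 + 0.8540·Cₑ = 6.674·66.90
→ Cₑ = (6.674·66.90 − 5.820·16.00) / 0.8540 = 413.8 mg/L.

414 mg/L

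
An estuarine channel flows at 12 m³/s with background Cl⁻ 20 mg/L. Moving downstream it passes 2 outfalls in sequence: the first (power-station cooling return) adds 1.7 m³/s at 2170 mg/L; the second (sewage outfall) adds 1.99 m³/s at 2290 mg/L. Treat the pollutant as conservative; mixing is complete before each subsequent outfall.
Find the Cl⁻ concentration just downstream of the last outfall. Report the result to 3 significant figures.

After outfall 1: Q = 12.00 + 1.700 = 13.70 m³/s; C = (12.00·20.00 + 1.700·2170)/13.70 = 286.8 mg/L.
After outfall 2: Q = 13.70 + 1.990 = 15.69 m³/s; C = (13.70·286.8 + 1.990·2290)/15.69 = 540.9 mg/L.

541 mg/L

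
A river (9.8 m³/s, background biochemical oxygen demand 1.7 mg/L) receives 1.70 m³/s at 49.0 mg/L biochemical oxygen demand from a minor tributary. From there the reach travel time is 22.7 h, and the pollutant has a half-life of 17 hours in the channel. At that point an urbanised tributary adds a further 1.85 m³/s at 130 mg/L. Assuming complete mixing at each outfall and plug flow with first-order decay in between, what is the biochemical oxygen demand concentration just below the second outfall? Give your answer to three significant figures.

Mass balance: C = (9.800·1.700 + 1.700·49.00) / 11.50 = 99.96/11.50 = 8.692 mg/L; combined flow 11.50 m³/s.
Half-life 17 h → k = ln 2 / 17 = 0.04077 h⁻¹ = 0.9786 d⁻¹.
Applying C = C₀e^(−kt): 8.692 × 0.3963 = 3.445 mg/L.
At the second outfall, C = (11.50·3.445 + 1.850·130.0) / (11.50 + 1.850) = 20.98 mg/L.

21.0 mg/L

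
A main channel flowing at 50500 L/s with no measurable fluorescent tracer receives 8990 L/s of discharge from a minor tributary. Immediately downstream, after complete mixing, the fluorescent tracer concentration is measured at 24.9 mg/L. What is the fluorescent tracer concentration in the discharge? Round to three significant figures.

Mass balance: 50500·0 + 8990·Cₑ = 59490·24.90
→ Cₑ = (59490·24.90 − 50500·0) / 8990 = 164.8 mg/L.

165 mg/L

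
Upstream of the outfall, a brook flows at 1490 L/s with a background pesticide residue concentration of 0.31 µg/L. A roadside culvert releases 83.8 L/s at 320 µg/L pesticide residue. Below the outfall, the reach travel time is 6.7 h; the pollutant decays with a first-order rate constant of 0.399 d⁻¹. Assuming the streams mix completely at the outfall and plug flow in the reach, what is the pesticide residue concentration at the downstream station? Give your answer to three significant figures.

Mixed concentration C = ΣQC/ΣQ = (1490·0.3100 + 83.80·320.0) / 1574 = 27280/1574 = 17.33 µg/L.
Applying C = C₀e^(−kt): 17.33 × 0.8946 = 15.51 µg/L.

15.5 µg/L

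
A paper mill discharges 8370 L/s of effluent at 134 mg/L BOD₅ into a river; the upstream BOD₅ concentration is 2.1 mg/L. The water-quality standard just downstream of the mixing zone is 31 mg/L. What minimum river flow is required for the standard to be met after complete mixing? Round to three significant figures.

29800 L/s

Set C_mix = 31: (Q·2.100 + 8370·134.0) / (Q + 8370) = 31
→ Q = 8370·(134.0 − 31)/(31 − 2.100) = 29830 L/s.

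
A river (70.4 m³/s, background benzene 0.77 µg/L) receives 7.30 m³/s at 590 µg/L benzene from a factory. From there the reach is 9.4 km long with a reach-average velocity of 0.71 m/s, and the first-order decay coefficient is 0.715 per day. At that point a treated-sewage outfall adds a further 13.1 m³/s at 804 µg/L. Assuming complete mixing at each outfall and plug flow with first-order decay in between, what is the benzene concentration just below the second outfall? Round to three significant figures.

159 µg/L

Mass balance: C = (70.40·0.7700 + 7.300·590.0) / 77.70 = 4361/77.70 = 56.13 µg/L; combined flow 77.70 m³/s.
Travel time t = 9.4·1000 / 0.71 = 13240 s = 3.678 h.
First-order decay: C = 56.13·exp(−k·t) = 56.13·0.8962 = 50.30 µg/L.
At the second outfall, C = (77.70·50.30 + 13.10·804.0) / (77.70 + 13.10) = 159.0 µg/L.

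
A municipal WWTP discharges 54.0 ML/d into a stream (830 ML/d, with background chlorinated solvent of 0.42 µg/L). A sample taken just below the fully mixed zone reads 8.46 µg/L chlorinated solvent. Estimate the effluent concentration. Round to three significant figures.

Mass balance: 830.0·0.4200 + 54.00·Cₑ = 884.0·8.460
→ Cₑ = (884.0·8.460 − 830.0·0.4200) / 54.00 = 132.0 µg/L.

132 µg/L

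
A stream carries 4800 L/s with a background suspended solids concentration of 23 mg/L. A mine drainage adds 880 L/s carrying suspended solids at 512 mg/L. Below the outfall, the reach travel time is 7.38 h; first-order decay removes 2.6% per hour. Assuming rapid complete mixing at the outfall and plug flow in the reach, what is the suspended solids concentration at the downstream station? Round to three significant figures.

81.3 mg/L

Mixed concentration C = ΣQC/ΣQ = (4800·23.00 + 880.0·512.0) / 5680 = 561000/5680 = 98.76 mg/L.
2.6%/h lost → k = −ln(1 − 0.026) = 0.02634 h⁻¹.
After decay, C = 98.76 × e^(−kt) = 98.76 × 0.8233 = 81.31 mg/L.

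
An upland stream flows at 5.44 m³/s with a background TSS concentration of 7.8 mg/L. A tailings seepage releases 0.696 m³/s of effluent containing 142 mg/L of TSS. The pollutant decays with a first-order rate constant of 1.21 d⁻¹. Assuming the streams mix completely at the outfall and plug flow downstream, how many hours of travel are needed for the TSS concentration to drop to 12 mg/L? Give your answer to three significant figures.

12.9 h

Flow-weighted average: C = (5.440·7.800 + 0.6960·142.0) / 6.136 = 141.3/6.136 = 23.02 mg/L.
23.02·exp(−k·t) = 12 → t = ln(23.02/12)/k = 46520 s = 12.92 h.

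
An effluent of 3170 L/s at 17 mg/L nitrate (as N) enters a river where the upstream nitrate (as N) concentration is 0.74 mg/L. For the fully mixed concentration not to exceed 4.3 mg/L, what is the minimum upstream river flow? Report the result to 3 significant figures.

11300 L/s

Set C_mix = 4.3: (Q·0.7400 + 3170·17.00) / (Q + 3170) = 4.3
→ Q = 3170·(17.00 − 4.3)/(4.3 − 0.7400) = 11310 L/s.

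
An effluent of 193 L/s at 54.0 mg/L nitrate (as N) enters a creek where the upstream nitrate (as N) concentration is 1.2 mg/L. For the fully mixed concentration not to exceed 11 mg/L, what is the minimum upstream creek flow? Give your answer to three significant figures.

847 L/s

Set C_mix = 11: (Q·1.200 + 193.0·54.00) / (Q + 193.0) = 11
→ Q = 193.0·(54.00 − 11)/(11 − 1.200) = 846.8 L/s.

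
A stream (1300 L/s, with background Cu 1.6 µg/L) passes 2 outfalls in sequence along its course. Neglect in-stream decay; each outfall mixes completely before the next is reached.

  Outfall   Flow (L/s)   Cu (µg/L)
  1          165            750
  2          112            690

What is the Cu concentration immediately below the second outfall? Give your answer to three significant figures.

Outfall 1: combined Q = 1465 L/s; C = (1300·1.600 + 165.0·750.0)/1465 = 85.89 µg/L.
Outfall 2: combined Q = 1577 L/s; C = (1465·85.89 + 112.0·690.0)/1577 = 128.8 µg/L.

129 µg/L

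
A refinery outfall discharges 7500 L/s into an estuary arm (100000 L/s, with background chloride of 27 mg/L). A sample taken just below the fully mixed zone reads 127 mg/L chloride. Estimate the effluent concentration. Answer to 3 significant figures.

Mass balance: 100000·27.00 + 7500·Cₑ = 107500·127.0
→ Cₑ = (107500·127.0 − 100000·27.00) / 7500 = 1460 mg/L.

1460 mg/L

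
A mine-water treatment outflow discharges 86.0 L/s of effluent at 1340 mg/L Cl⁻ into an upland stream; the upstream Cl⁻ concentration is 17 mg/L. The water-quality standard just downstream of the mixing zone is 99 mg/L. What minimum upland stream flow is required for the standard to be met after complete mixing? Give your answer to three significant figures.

1300 L/s

Set C_mix = 99: (Q·17.00 + 86.00·1340) / (Q + 86.00) = 99
→ Q = 86.00·(1340 − 99)/(99 − 17.00) = 1302 L/s.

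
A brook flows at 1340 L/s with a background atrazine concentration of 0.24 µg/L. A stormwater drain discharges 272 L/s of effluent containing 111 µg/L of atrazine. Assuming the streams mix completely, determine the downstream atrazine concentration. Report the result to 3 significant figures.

Conservation of mass: C = (1340·0.2400 + 272.0·111.0) / 1612 = 30510/1612 = 18.93 µg/L.

18.9 µg/L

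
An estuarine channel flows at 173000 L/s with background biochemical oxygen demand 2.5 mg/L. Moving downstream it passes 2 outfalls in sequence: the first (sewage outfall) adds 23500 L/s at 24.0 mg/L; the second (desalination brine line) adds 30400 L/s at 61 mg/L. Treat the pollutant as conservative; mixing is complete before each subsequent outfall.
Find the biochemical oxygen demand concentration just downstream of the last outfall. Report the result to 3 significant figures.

After outfall 1: Q = 173000 + 23500 = 196500 L/s; C = (173000·2.500 + 23500·24.00)/196500 = 5.071 mg/L.
After outfall 2: Q = 196500 + 30400 = 226900 L/s; C = (196500·5.071 + 30400·61.00)/226900 = 12.56 mg/L.

12.6 mg/L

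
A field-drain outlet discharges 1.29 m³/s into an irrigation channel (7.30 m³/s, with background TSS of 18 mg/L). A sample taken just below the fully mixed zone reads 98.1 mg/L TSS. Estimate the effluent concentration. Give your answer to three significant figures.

551 mg/L

Mass balance: 7.300·18.00 + 1.290·Cₑ = 8.590·98.10
→ Cₑ = (8.590·98.10 − 7.300·18.00) / 1.290 = 551.4 mg/L.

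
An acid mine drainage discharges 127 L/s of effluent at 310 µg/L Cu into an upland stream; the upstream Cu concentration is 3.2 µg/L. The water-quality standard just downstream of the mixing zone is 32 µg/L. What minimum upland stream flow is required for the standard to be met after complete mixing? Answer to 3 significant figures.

1230 L/s

Set C_mix = 32: (Q·3.200 + 127.0·310.0) / (Q + 127.0) = 32
→ Q = 127.0·(310.0 − 32)/(32 − 3.200) = 1226 L/s.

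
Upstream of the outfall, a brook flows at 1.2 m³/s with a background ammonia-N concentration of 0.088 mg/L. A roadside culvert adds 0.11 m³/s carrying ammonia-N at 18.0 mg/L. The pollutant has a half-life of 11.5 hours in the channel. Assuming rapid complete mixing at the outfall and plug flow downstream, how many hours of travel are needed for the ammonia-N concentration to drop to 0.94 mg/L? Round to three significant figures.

Flow-weighted average: C = (1.200·0.08800 + 0.1100·18.00) / 1.310 = 2.086/1.310 = 1.592 mg/L.
Half-life 11.5 h → k = ln 2 / 11.5 = 0.06027 h⁻¹ = 1.447 d⁻¹.
1.592·exp(−k·t) = 0.94 → t = ln(1.592/0.94)/k = 31470 s = 8.742 h.

8.74 h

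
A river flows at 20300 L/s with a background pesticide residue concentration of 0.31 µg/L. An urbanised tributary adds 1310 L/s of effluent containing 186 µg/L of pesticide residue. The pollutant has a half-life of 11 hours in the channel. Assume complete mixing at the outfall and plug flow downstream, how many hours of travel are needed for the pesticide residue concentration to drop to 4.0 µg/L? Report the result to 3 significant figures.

16.9 h

Mixed concentration C = ΣQC/ΣQ = (20300·0.3100 + 1310·186.0) / 21610 = 250000/21610 = 11.57 µg/L.
Half-life 11 h → k = ln 2 / 11 = 0.06301 h⁻¹ = 1.512 d⁻¹.
11.57·exp(−k·t) = 4.0 → t = ln(11.57/4.0)/k = 60660 s = 16.85 h.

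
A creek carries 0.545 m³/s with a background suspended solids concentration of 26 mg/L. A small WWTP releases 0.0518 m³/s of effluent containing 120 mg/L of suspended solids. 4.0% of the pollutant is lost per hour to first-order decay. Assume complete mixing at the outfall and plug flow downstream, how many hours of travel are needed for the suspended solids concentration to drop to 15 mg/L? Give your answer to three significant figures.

20.2 h

Conservation of mass: C = (0.5450·26.00 + 0.05180·120.0) / 0.5968 = 20.39/0.5968 = 34.16 mg/L.
4.0%/h lost → k = −ln(1 − 0.04) = 0.04082 h⁻¹.
34.16·exp(−k·t) = 15 → t = ln(34.16/15)/k = 72580 s = 20.16 h.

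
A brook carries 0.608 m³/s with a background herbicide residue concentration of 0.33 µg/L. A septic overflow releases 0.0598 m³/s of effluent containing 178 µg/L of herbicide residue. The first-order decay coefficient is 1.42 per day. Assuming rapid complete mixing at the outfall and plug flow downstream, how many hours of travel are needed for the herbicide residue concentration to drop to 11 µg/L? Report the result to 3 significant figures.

Flow-weighted average: C = (0.6080·0.3300 + 0.05980·178.0) / 0.6678 = 10.85/0.6678 = 16.24 µg/L.
16.24·exp(−k·t) = 11 → t = ln(16.24/11)/k = 23700 s = 6.584 h.

6.58 h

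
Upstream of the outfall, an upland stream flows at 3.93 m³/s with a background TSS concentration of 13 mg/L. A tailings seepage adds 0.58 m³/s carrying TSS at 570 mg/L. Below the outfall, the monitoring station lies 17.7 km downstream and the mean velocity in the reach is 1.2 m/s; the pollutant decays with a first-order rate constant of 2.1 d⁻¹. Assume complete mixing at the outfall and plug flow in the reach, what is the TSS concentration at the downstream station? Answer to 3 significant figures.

59.1 mg/L

Mass balance: C = (3.930·13.00 + 0.5800·570.0) / 4.510 = 381.7/4.510 = 84.63 mg/L.
Travel time t = 17.7·1000 / 1.2 = 14750 s = 4.097 h.
First-order decay: C = 84.63·exp(−k·t) = 84.63·0.6987 = 59.13 mg/L.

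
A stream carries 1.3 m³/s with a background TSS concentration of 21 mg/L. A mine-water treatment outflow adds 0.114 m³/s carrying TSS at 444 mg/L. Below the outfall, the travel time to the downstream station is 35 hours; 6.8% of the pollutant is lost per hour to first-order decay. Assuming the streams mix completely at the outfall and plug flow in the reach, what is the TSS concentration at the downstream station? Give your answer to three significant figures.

After mixing, C = (1.300·21.00 + 0.1140·444.0) / 1.414 = 77.92/1.414 = 55.10 mg/L.
6.8%/h lost → k = −ln(1 − 0.068) = 0.07042 h⁻¹.
Applying C = C₀e^(−kt): 55.10 × 0.08503 = 4.685 mg/L.

4.69 mg/L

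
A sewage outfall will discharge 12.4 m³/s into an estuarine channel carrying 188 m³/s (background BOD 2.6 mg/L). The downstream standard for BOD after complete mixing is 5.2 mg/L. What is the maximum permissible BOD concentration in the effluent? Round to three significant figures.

44.6 mg/L

At the limit, (Qr·Cr + Qe·Cₑ)/(Qr + Qe) = 5.2:
Cₑ = (200.4·5.2 − 188.0·2.600) / 12.40 = 44.62 mg/L.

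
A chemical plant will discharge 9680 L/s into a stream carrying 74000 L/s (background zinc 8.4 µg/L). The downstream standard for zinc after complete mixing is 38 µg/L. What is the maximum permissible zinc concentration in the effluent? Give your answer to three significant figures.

264 µg/L

At the limit, (Qr·Cr + Qe·Cₑ)/(Qr + Qe) = 38:
Cₑ = (83680·38 − 74000·8.400) / 9680 = 264.3 µg/L.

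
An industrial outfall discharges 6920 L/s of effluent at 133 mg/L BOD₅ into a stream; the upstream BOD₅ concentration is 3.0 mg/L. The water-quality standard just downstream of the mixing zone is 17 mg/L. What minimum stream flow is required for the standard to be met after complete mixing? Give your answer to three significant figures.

Set C_mix = 17: (Q·3.000 + 6920·133.0) / (Q + 6920) = 17
→ Q = 6920·(133.0 − 17)/(17 − 3.000) = 57340 L/s.

57300 L/s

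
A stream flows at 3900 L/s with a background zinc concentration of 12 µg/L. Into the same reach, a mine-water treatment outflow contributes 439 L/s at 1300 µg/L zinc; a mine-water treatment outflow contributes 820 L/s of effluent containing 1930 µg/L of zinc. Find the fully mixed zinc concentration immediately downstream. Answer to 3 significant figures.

Mass balance: C = (3900·12.00 + 439.0·1300 + 820.0·1930) / 5159 = 2200000/5159 = 426.5 µg/L.

426 µg/L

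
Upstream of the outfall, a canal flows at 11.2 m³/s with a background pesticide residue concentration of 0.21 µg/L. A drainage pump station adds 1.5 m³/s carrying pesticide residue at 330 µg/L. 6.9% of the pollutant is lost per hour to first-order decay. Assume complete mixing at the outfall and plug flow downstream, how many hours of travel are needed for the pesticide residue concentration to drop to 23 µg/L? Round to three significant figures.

7.44 h

After mixing, C = (11.20·0.2100 + 1.500·330.0) / 12.70 = 497.4/12.70 = 39.16 µg/L.
6.9%/h lost → k = −ln(1 − 0.069) = 0.07150 h⁻¹.
39.16·exp(−k·t) = 23 → t = ln(39.16/23)/k = 26800 s = 7.444 h.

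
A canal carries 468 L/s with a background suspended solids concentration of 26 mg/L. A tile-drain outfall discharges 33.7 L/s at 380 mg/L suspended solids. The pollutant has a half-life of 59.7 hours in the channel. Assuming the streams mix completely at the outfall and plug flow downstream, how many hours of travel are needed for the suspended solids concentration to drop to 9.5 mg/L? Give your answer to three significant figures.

Mixed concentration C = ΣQC/ΣQ = (468.0·26.00 + 33.70·380.0) / 501.7 = 24970/501.7 = 49.78 mg/L.
Half-life 59.7 h → k = ln 2 / 59.7 = 0.01161 h⁻¹ = 0.2787 d⁻¹.
49.78·exp(−k·t) = 9.5 → t = ln(49.78/9.5)/k = 513600 s = 142.7 h.

143 h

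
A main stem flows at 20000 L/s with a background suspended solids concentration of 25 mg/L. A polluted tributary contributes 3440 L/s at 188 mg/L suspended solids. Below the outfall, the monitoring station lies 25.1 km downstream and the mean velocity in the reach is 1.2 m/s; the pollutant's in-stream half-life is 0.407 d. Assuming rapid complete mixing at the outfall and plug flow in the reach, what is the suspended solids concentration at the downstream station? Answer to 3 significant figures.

Mass balance: C = (20000·25.00 + 3440·188.0) / 23440 = 1147000/23440 = 48.92 mg/L.
Travel time t = 25.1·1000 / 1.2 = 20920 s = 5.810 h.
Half-life 0.407 d → k = ln 2 / 0.407 = 1.703 d⁻¹.
Decay over the reach: 48.92·exp(−kt) = 48.92·0.6621 = 32.39 mg/L.

32.4 mg/L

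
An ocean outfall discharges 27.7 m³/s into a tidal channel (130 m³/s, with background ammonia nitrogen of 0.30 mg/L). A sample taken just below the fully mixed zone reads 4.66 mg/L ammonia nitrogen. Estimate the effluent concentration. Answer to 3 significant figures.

Mass balance: 130.0·0.3000 + 27.70·Cₑ = 157.7·4.660
→ Cₑ = (157.7·4.660 − 130.0·0.3000) / 27.70 = 25.12 mg/L.

25.1 mg/L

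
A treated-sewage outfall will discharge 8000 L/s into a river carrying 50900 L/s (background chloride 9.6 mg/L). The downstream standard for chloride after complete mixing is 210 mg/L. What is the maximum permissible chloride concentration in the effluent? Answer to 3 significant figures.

1490 mg/L

At the limit, (Qr·Cr + Qe·Cₑ)/(Qr + Qe) = 210:
Cₑ = (58900·210 − 50900·9.600) / 8000 = 1485 mg/L.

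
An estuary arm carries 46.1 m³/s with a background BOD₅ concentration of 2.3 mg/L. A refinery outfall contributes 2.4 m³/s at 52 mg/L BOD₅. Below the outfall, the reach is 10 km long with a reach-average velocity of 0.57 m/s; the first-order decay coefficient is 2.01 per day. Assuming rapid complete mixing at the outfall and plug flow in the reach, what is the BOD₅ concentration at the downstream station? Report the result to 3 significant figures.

Mass balance: C = (46.10·2.300 + 2.400·52.00) / 48.50 = 230.8/48.50 = 4.759 mg/L.
Travel time t = 10·1000 / 0.57 = 17540 s = 4.873 h.
First-order decay: C = 4.759·exp(−k·t) = 4.759·0.6649 = 3.164 mg/L.

3.16 mg/L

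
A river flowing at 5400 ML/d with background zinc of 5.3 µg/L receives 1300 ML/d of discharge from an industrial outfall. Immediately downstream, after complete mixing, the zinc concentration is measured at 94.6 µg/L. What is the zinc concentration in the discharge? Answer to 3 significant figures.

466 µg/L

Mass balance: 5400·5.300 + 1300·Cₑ = 6700·94.60
→ Cₑ = (6700·94.60 − 5400·5.300) / 1300 = 465.5 µg/L.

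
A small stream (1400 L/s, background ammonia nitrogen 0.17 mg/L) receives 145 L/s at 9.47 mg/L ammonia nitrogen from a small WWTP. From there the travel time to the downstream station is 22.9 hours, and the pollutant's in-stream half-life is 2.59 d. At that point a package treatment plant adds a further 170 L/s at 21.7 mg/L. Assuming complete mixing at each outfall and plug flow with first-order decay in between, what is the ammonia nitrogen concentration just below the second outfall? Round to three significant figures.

2.88 mg/L

Mixed concentration C = ΣQC/ΣQ = (1400·0.1700 + 145.0·9.470) / 1545 = 1611/1545 = 1.043 mg/L; combined flow 1545 L/s.
Half-life 2.59 d → k = ln 2 / 2.59 = 0.2676 d⁻¹.
After decay, C = 1.043 × e^(−kt) = 1.043 × 0.7746 = 0.8078 mg/L.
Second outfall: C = (1545·0.8078 + 170.0·21.70)/1715 = 2.879 mg/L.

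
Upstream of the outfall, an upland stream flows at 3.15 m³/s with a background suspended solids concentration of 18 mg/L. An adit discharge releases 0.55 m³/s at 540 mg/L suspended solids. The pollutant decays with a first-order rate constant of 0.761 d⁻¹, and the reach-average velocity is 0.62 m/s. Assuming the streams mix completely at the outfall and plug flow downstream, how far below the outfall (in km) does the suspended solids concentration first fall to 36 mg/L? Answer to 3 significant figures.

68.7 km

Mass balance: C = (3.150·18.00 + 0.5500·540.0) / 3.700 = 353.7/3.700 = 95.59 mg/L.
Set 95.59·exp(−k·t) = 36 → t = ln(95.59/36)/k = 110900 s = 30.80 h.
Distance = v·t = 0.62·110900 = 68740 m = 68.74 km.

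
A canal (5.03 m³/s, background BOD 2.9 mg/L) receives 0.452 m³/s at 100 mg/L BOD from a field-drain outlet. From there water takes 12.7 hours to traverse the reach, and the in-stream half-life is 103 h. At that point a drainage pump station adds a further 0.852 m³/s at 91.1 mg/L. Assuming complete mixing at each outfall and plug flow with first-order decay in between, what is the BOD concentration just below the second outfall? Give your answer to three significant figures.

20.9 mg/L

Mass balance: C = (5.030·2.900 + 0.4520·100.0) / 5.482 = 59.79/5.482 = 10.91 mg/L; combined flow 5.482 m³/s.
Half-life 103 h → k = ln 2 / 103 = 0.006730 h⁻¹ = 0.1615 d⁻¹.
Decay over the reach: 10.91·exp(−kt) = 10.91·0.9181 = 10.01 mg/L.
At the second outfall, C = (5.482·10.01 + 0.8520·91.10) / (5.482 + 0.8520) = 20.92 mg/L.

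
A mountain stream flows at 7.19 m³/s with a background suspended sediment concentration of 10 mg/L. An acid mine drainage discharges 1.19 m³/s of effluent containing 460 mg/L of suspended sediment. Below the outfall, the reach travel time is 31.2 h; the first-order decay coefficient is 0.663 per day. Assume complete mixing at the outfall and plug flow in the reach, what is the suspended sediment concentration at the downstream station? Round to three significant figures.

After mixing, C = (7.190·10.00 + 1.190·460.0) / 8.380 = 619.3/8.380 = 73.90 mg/L.
Applying C = C₀e^(−kt): 73.90 × 0.4224 = 31.21 mg/L.

31.2 mg/L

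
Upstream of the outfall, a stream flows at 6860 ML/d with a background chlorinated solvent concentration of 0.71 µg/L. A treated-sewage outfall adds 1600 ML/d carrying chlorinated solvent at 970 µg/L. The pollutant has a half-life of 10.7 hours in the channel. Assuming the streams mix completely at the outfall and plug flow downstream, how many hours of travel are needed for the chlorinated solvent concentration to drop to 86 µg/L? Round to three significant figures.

11.7 h

After mixing, C = (6860·0.7100 + 1600·970.0) / 8460 = 1557000/8460 = 184.0 µg/L.
Half-life 10.7 h → k = ln 2 / 10.7 = 0.06478 h⁻¹ = 1.555 d⁻¹.
184.0·exp(−k·t) = 86 → t = ln(184.0/86)/k = 42280 s = 11.74 h.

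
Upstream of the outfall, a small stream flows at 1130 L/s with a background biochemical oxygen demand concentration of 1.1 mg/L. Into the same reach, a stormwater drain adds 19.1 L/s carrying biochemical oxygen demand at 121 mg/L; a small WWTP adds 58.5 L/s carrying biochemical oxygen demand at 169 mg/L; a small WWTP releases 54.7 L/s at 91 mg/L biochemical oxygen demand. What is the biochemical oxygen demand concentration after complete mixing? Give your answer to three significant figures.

14.6 mg/L

After mixing, C = (1130·1.100 + 19.10·121.0 + 58.50·169.0 + 54.70·91.00) / 1262 = 18420/1262 = 14.59 mg/L.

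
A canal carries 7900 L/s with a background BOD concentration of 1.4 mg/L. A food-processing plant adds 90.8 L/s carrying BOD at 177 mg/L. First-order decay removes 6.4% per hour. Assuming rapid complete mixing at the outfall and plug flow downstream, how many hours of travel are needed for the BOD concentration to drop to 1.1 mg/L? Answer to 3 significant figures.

17.0 h

After mixing, C = (7900·1.400 + 90.80·177.0) / 7991 = 27130/7991 = 3.395 mg/L.
6.4%/h lost → k = −ln(1 − 0.064) = 0.06614 h⁻¹.
3.395·exp(−k·t) = 1.1 → t = ln(3.395/1.1)/k = 61350 s = 17.04 h.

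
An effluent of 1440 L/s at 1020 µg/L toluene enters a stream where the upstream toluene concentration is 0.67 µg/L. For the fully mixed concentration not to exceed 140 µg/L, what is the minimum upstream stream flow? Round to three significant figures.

9090 L/s

Set C_mix = 140: (Q·0.6700 + 1440·1020) / (Q + 1440) = 140
→ Q = 1440·(1020 − 140)/(140 − 0.6700) = 9095 L/s.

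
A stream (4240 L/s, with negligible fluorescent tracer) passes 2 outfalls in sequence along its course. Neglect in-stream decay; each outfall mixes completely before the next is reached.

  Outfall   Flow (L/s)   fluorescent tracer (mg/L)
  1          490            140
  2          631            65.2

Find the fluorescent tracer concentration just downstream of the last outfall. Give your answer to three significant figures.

20.5 mg/L

After outfall 1: Q = 4240 + 490.0 = 4730 L/s; C = (4240·0 + 490.0·140.0)/4730 = 14.50 mg/L.
After outfall 2: Q = 4730 + 631.0 = 5361 L/s; C = (4730·14.50 + 631.0·65.20)/5361 = 20.47 mg/L.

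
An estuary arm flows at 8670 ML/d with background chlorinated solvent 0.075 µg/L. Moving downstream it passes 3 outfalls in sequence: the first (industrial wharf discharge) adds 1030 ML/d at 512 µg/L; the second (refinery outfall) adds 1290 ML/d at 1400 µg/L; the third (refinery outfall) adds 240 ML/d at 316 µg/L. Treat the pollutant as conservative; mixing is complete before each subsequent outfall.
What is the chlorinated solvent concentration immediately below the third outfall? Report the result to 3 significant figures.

215 µg/L

Outfall 1: combined Q = 9700 ML/d; C = (8670·0.07500 + 1030·512.0)/9700 = 54.43 µg/L.
Outfall 2: combined Q = 10990 ML/d; C = (9700·54.43 + 1290·1400)/10990 = 212.4 µg/L.
Outfall 3: combined Q = 11230 ML/d; C = (10990·212.4 + 240.0·316.0)/11230 = 214.6 µg/L.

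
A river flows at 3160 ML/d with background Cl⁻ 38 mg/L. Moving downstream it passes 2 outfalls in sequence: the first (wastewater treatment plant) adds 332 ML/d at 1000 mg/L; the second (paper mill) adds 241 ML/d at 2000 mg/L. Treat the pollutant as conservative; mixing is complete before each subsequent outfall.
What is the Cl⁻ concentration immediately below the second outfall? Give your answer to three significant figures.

250 mg/L

Below outfall 1: Q → 3492 ML/d, C = (3160·38.00 + 332.0·1000)/3492 = 129.5 mg/L.
Below outfall 2: Q → 3733 ML/d, C = (3492·129.5 + 241.0·2000)/3733 = 250.2 mg/L.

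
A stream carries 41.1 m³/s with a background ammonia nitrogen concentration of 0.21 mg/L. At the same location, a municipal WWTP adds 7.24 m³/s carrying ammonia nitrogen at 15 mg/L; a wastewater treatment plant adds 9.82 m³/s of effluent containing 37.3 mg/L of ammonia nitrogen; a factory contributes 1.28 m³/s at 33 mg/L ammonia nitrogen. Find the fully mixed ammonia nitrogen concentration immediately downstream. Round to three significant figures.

8.85 mg/L

Conservation of mass: C = (41.10·0.2100 + 7.240·15.00 + 9.820·37.30 + 1.280·33.00) / 59.44 = 525.8/59.44 = 8.845 mg/L.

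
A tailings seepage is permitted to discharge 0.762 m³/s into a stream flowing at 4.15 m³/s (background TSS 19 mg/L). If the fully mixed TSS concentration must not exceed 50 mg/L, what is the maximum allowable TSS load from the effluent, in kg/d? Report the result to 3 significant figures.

14400 kg/d

Mass balance at the limit: 4.150·19.00 + 0.7620·Cₑ = 4.912·50 → Cₑ = 218.8 mg/L.
Load = 0.7620 m³/s × 218.8 g/m³ × 86 400 s/d = 14410 kg/d.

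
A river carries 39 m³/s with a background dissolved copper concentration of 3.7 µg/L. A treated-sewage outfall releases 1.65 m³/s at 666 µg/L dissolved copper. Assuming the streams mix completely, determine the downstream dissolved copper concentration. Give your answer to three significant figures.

30.6 µg/L

Mixed concentration C = ΣQC/ΣQ = (39.00·3.700 + 1.650·666.0) / 40.65 = 1243/40.65 = 30.58 µg/L.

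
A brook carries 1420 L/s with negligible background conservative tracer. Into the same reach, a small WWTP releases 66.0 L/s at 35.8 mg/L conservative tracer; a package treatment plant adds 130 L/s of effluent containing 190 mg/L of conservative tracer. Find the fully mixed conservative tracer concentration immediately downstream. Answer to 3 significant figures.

Mass balance: C = (1420·0 + 66.00·35.80 + 130.0·190.0) / 1616 = 27060/1616 = 16.75 mg/L.

16.7 mg/L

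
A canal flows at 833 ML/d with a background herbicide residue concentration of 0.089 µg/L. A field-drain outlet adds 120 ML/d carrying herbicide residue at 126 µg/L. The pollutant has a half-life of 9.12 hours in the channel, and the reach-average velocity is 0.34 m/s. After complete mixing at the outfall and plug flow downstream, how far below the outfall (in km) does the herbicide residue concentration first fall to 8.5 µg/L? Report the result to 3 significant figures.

Mixed concentration C = ΣQC/ΣQ = (833.0·0.08900 + 120.0·126.0) / 953.0 = 15190/953.0 = 15.94 µg/L.
Half-life 9.12 h → k = ln 2 / 9.12 = 0.07600 h⁻¹ = 1.824 d⁻¹.
Set 15.94·exp(−k·t) = 8.5 → t = ln(15.94/8.5)/k = 29790 s = 8.276 h.
Distance = v·t = 0.34·29790 = 10130 m = 10.13 km.

10.1 km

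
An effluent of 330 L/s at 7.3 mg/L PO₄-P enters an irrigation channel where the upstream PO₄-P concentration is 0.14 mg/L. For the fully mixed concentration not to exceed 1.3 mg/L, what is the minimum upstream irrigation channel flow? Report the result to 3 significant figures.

Set C_mix = 1.3: (Q·0.1400 + 330.0·7.300) / (Q + 330.0) = 1.3
→ Q = 330.0·(7.300 − 1.3)/(1.3 − 0.1400) = 1707 L/s.

1710 L/s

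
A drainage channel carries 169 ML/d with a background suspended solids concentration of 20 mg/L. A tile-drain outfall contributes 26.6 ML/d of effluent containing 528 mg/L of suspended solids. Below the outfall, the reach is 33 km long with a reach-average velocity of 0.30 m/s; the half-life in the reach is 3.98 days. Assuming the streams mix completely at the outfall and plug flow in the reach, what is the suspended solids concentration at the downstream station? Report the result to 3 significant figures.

71.4 mg/L

Conservation of mass: C = (169.0·20.00 + 26.60·528.0) / 195.6 = 17420/195.6 = 89.08 mg/L.
Travel time t = 33·1000 / 0.30 = 110000 s = 30.56 h.
Half-life 3.98 d → k = ln 2 / 3.98 = 0.1742 d⁻¹.
After decay, C = 89.08 × e^(−kt) = 89.08 × 0.8011 = 71.37 mg/L.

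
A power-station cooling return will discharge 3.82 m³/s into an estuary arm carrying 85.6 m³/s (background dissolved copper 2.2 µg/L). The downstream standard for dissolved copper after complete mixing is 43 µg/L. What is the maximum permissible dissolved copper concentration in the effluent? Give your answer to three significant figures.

957 µg/L

At the limit, (Qr·Cr + Qe·Cₑ)/(Qr + Qe) = 43:
Cₑ = (89.42·43 − 85.60·2.200) / 3.820 = 957.3 µg/L.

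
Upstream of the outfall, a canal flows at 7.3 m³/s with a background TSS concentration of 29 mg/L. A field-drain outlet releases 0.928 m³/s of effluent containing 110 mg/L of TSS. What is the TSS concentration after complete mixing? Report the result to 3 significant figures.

38.1 mg/L

Conservation of mass: C = (7.300·29.00 + 0.9280·110.0) / 8.228 = 313.8/8.228 = 38.14 mg/L.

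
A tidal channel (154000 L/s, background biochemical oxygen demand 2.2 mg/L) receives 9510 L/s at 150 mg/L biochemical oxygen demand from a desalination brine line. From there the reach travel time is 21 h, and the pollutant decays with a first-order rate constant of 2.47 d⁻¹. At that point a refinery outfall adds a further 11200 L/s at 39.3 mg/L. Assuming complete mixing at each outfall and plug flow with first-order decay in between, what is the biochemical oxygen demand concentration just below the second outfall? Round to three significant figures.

3.68 mg/L

Flow-weighted average: C = (154000·2.200 + 9510·150.0) / 163500 = 1765000/163500 = 10.80 mg/L; combined flow 163500 L/s.
Applying C = C₀e^(−kt): 10.80 × 0.1152 = 1.244 mg/L.
Second outfall: C = (163500·1.244 + 11200·39.30)/174700 = 3.683 mg/L.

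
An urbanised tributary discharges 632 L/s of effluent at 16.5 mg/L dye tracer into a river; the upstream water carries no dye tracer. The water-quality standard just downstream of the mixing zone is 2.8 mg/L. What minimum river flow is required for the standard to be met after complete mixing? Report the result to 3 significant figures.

3090 L/s

Set C_mix = 2.8: (Q·0 + 632.0·16.50) / (Q + 632.0) = 2.8
→ Q = 632.0·(16.50 − 2.8)/(2.8 − 0) = 3092 L/s.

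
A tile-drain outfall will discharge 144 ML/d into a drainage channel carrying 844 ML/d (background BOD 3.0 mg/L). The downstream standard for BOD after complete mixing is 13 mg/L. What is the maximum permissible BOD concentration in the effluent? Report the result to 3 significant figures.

71.6 mg/L

At the limit, (Qr·Cr + Qe·Cₑ)/(Qr + Qe) = 13:
Cₑ = (988.0·13 − 844.0·3.000) / 144.0 = 71.61 mg/L.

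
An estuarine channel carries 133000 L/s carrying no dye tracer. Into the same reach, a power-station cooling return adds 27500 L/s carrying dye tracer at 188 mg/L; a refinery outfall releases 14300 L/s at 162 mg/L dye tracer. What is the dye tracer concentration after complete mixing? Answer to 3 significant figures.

42.8 mg/L

Mass balance: C = (133000·0 + 27500·188.0 + 14300·162.0) / 174800 = 7487000/174800 = 42.83 mg/L.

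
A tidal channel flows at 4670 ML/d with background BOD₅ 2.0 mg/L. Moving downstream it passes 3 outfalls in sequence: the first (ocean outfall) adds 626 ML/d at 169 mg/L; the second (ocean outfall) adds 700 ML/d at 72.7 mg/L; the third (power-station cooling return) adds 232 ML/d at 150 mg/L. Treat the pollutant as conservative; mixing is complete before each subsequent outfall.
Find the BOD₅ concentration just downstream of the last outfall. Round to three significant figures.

32.2 mg/L

Below outfall 1: Q → 5296 ML/d, C = (4670·2.000 + 626.0·169.0)/5296 = 21.74 mg/L.
Below outfall 2: Q → 5996 ML/d, C = (5296·21.74 + 700.0·72.70)/5996 = 27.69 mg/L.
Below outfall 3: Q → 6228 ML/d, C = (5996·27.69 + 232.0·150.0)/6228 = 32.25 mg/L.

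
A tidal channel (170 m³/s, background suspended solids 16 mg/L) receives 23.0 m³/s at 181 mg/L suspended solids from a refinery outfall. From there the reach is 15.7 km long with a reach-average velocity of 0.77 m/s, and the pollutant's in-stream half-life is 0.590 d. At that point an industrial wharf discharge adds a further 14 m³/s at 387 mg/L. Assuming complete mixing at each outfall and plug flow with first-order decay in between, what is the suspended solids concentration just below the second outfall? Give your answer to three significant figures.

51.4 mg/L

Mass balance: C = (170.0·16.00 + 23.00·181.0) / 193.0 = 6883/193.0 = 35.66 mg/L; combined flow 193.0 m³/s.
Travel time t = 15.7·1000 / 0.77 = 20390 s = 5.664 h.
Half-life 0.590 d → k = ln 2 / 0.590 = 1.175 d⁻¹.
Decay over the reach: 35.66·exp(−kt) = 35.66·0.7579 = 27.03 mg/L.
At the second outfall, C = (193.0·27.03 + 14.00·387.0) / (193.0 + 14.00) = 51.37 mg/L.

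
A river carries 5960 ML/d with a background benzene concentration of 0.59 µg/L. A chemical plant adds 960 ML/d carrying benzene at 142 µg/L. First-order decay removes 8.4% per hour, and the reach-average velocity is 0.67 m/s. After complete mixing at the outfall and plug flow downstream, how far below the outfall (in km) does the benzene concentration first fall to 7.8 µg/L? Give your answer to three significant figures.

26.2 km

Mass balance: C = (5960·0.5900 + 960.0·142.0) / 6920 = 139800/6920 = 20.21 µg/L.
8.4%/h lost → k = −ln(1 − 0.084) = 0.08774 h⁻¹.
Set 20.21·exp(−k·t) = 7.8 → t = ln(20.21/7.8)/k = 39060 s = 10.85 h.
Distance = v·t = 0.67·39060 = 26170 m = 26.17 km.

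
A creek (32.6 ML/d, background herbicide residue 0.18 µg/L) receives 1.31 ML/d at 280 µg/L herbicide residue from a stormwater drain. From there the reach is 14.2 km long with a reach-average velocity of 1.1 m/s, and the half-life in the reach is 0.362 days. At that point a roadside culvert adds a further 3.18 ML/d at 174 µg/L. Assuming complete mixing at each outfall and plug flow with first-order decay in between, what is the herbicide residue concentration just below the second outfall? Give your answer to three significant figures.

Mass balance: C = (32.60·0.1800 + 1.310·280.0) / 33.91 = 372.7/33.91 = 10.99 µg/L; combined flow 33.91 ML/d.
Travel time t = 14.2·1000 / 1.1 = 12910 s = 3.586 h.
Half-life 0.362 d → k = ln 2 / 0.362 = 1.915 d⁻¹.
First-order decay: C = 10.99·exp(−k·t) = 10.99·0.7512 = 8.256 µg/L.
Second outfall: C = (33.91·8.256 + 3.180·174.0)/37.09 = 22.47 µg/L.

22.5 µg/L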